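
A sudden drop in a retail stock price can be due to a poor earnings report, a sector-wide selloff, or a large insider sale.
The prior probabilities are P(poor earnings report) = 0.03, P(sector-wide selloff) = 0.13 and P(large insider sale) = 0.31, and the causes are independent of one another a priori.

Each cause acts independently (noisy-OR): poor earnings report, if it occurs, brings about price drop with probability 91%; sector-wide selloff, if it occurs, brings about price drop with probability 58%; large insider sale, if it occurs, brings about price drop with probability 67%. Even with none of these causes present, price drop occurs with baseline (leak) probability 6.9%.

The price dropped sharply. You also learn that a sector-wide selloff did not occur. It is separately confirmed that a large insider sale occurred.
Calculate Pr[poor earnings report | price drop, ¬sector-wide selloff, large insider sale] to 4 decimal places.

Under noisy-OR, P(price drop | causes) = 1 − (1−0.069)·∏(1−qᵢ) over the active causes.
P(price drop | ¬sector-wide selloff, large insider sale) = 0.69277·0.97 + 0.972349·0.03 = 0.671987 + 0.029170 = 0.701157
Restricting to configurations with poor earnings report present: 0.972349·0.03 = 0.029170.
P(poor earnings report | price drop, ¬sector-wide selloff, large insider sale) = 0.029170 / 0.701157 ≈ 0.0416

Pr[poor earnings report | price drop, ¬sector-wide selloff, large insider sale] ≈ 0.0416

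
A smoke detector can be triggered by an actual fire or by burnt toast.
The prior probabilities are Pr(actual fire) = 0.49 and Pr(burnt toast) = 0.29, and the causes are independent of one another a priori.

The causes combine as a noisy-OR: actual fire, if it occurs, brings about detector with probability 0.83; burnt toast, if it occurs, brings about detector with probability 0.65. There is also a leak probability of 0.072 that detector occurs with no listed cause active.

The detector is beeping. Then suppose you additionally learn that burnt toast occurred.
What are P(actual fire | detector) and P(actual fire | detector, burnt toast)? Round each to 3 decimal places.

Under noisy-OR, P(detector | causes) = 1 − (1−0.072)·∏(1−qᵢ) over the active causes.
P(detector) = 0.072*0.51*0.71 + 0.6752*0.51*0.29 + 0.84224*0.49*0.71 + 0.944784*0.49*0.29 = 0.026071 + 0.099862 + 0.293015 + 0.134254 = 0.553202
Restricting to configurations with actual fire present: 0.293015 + 0.134254 = 0.427269.
So P(actual fire | detector) = 0.427269/0.553202 ≈ 0.772.

With the extra evidence:
P(detector | burnt toast) = 0.6752·0.51 + 0.944784·0.49 = 0.344352 + 0.462944 = 0.807296
Restricting to configurations with actual fire present: 0.944784·0.49 = 0.462944.
So P(actual fire | detector, burnt toast) = 0.462944/0.807296 ≈ 0.573.
The drop from 0.772 to 0.573 is the explaining-away (discounting) effect.

P(actual fire | detector) ≈ 0.772; P(actual fire | detector, burnt toast) ≈ 0.573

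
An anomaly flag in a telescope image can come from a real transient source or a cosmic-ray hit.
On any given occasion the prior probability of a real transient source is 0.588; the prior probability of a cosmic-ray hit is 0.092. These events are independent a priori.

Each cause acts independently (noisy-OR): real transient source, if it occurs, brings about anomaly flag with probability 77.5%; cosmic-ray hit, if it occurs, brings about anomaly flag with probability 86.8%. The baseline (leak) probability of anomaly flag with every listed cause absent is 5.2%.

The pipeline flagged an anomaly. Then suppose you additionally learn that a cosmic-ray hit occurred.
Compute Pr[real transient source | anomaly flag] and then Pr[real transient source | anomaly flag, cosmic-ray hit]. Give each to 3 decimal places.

Under noisy-OR, P(anomaly flag | causes) = 1 − (1−0.052)·∏(1−qᵢ) over the active causes.
Weight on real transient source=true, given the evidence: 0.420022 + 0.052573 = 0.472595
Denominator P(anomaly flag): 0.052*0.412*0.908 + 0.874864*0.412*0.092 + 0.7867*0.588*0.908 + 0.971844*0.588*0.092 = 0.525209
Posterior = 0.472595 / 0.525209 ≈ 0.900

Now condition on the additional information:
P(anomaly flag | cosmic-ray hit) = 0.874864*0.412 + 0.971844*0.588 = 0.360444 + 0.571444 = 0.931888
Restricting to configurations with real transient source present: 0.971844*0.588 = 0.571444.
P(real transient source | anomaly flag, cosmic-ray hit) = 0.571444 / 0.931888 ≈ 0.613
— cosmic-ray hit explains away the evidence for real transient source.

Pr[real transient source | anomaly flag] ≈ 0.900; Pr[real transient source | anomaly flag, cosmic-ray hit] ≈ 0.613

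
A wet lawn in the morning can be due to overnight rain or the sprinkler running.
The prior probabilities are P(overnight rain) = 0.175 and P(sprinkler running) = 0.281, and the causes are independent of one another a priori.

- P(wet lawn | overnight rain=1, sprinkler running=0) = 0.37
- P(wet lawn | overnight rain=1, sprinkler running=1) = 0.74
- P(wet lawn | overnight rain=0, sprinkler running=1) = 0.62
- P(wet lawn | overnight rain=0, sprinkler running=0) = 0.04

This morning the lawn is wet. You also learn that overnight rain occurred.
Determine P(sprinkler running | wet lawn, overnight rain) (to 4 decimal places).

By total probability over both values of sprinkler running:
  P(wet lawn | overnight rain) = 0.37×0.719 + 0.74×0.281
        = 0.266030 + 0.207940 = 0.473970
The terms with sprinkler running present sum to 0.207940, so
  P(sprinkler running | wet lawn, overnight rain) = 0.207940 / 0.473970 ≈ 0.4387

P(sprinkler running | wet lawn, overnight rain) ≈ 0.4387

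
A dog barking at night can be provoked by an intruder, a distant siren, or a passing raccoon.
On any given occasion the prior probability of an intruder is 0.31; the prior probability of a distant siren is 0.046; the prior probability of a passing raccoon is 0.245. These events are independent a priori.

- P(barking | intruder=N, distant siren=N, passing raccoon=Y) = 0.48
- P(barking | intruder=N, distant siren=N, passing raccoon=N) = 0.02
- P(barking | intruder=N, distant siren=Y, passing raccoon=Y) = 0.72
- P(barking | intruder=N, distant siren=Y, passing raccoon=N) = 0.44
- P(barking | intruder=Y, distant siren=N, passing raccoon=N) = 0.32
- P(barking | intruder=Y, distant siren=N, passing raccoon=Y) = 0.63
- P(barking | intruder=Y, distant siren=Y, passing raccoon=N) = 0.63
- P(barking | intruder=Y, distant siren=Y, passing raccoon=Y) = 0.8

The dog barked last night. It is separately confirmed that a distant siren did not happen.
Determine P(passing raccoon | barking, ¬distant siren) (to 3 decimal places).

P(passing raccoon | barking, ¬distant siren) ≈ 0.602

P(barking | ¬distant siren) = 0.02·0.69·0.755 + 0.48·0.69·0.245 + 0.32·0.31·0.755 + 0.63·0.31·0.245 = 0.010419 + 0.081144 + 0.074896 + 0.047849 = 0.214308
The passing raccoon-present share is 0.081144 + 0.047849 = 0.128993.
P(passing raccoon | barking, ¬distant siren) = 0.128993 / 0.214308 ≈ 0.602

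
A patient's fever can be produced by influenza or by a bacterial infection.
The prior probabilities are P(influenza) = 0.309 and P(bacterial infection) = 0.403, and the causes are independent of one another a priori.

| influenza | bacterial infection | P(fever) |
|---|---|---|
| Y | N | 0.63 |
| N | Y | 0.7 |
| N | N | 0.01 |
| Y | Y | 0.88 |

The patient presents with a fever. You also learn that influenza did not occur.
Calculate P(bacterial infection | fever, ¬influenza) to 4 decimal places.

P(fever | ¬influenza) = 0.01×0.597 + 0.7×0.403 = 0.005970 + 0.282100 = 0.288070
The bacterial infection-present share is 0.7×0.403 = 0.282100.
So P(bacterial infection | fever, ¬influenza) = 0.282100/0.288070 ≈ 0.9793.

P(bacterial infection | fever, ¬influenza) ≈ 0.9793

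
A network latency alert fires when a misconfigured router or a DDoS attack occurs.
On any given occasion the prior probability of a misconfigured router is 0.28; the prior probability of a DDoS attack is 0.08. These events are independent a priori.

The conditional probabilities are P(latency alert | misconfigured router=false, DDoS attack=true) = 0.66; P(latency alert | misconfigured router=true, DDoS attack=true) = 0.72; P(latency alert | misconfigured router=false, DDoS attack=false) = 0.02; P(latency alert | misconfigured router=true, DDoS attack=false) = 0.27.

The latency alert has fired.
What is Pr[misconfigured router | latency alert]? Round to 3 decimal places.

Enumerate the 4 (misconfigured router, DDoS attack) configurations and weight by the priors:
  P(latency alert) = 0.02×0.72×0.92 + 0.66×0.72×0.08 + 0.27×0.28×0.92 + 0.72×0.28×0.08
        = 0.013248 + 0.038016 + 0.069552 + 0.016128 = 0.136944
The terms with misconfigured router present sum to 0.085680, so
  P(misconfigured router | latency alert) = 0.085680 / 0.136944 ≈ 0.626

Pr[misconfigured router | latency alert] ≈ 0.626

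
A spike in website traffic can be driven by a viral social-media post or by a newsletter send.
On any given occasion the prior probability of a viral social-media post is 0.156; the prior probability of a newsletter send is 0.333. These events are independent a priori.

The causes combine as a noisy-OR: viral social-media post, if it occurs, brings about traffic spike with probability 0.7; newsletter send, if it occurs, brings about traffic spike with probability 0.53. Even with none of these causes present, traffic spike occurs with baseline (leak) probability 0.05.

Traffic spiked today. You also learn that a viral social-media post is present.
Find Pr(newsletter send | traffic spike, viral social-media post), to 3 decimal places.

Under noisy-OR, P(traffic spike | causes) = 1 − (1−0.05)·∏(1−qᵢ) over the active causes.
By total probability over both values of newsletter send:
  P(traffic spike | viral social-media post) = 0.715·0.667 + 0.86605·0.333
        = 0.476905 + 0.288395 = 0.765300
Configurations with newsletter send contribute 0.288395, so
  P(newsletter send | traffic spike, viral social-media post) = 0.288395 / 0.765300 ≈ 0.377

Pr(newsletter send | traffic spike, viral social-media post) ≈ 0.377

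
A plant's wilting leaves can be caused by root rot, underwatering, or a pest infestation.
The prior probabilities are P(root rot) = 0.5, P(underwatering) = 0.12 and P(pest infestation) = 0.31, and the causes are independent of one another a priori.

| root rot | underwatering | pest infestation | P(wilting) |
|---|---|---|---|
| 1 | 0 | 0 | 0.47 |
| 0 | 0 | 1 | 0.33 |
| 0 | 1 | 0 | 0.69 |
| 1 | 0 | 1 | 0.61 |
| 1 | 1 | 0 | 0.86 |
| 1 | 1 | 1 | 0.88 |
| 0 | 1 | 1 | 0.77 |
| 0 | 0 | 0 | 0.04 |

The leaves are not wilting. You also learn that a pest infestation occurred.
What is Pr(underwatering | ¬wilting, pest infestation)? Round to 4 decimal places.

P(¬wilting | pest infestation) = 0.67×0.5×0.88 + 0.23×0.5×0.12 + 0.39×0.5×0.88 + 0.12×0.5×0.12 = 0.294800 + 0.013800 + 0.171600 + 0.007200 = 0.487400
Of this, 0.021000 comes from 0.013800 + 0.007200 (the underwatering=true cases).
P(underwatering | ¬wilting, pest infestation) = 0.021000 / 0.487400 ≈ 0.0431

Pr(underwatering | ¬wilting, pest infestation) ≈ 0.0431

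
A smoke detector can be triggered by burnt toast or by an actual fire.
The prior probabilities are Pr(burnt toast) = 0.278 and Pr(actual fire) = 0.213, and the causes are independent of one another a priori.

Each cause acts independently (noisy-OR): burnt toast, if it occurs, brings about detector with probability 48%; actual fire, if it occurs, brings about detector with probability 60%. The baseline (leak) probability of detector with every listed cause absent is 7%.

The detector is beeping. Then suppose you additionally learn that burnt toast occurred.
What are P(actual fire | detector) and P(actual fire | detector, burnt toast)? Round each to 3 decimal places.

P(actual fire | detector) ≈ 0.486; P(actual fire | detector, burnt toast) ≈ 0.297

Under noisy-OR, P(detector | causes) = 1 − (1−0.07)·∏(1−qᵢ) over the active causes.
P(detector) = 0.07·0.722·0.787 + 0.628·0.722·0.213 + 0.5164·0.278·0.787 + 0.80656·0.278·0.213 = 0.039775 + 0.096578 + 0.112981 + 0.047760 = 0.297094
The actual fire-present share is 0.096578 + 0.047760 = 0.144338.
Hence the posterior is 0.144338/0.297094 ≈ 0.486.

Now condition on the additional information:
For the numerator, keep only actual fire=true terms: 0.80656×0.213 = 0.171797
Normalizer over all consistent configurations: 0.5164×0.787 + 0.80656×0.213 = 0.578204
P(actual fire | detector, burnt toast) = 0.171797/0.578204 ≈ 0.297
Conditioning on burnt toast lowers the posterior on actual fire: the classic explaining-away effect in a common-effect structure.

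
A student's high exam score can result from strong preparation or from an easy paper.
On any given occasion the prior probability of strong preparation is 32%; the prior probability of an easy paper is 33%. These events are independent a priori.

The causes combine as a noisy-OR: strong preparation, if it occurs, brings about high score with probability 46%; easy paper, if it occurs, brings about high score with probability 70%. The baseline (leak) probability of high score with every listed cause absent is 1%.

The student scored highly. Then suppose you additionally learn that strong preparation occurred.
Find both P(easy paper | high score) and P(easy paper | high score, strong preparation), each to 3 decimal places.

P(easy paper | high score) ≈ 0.703; P(easy paper | high score, strong preparation) ≈ 0.471

Under noisy-OR, P(high score | causes) = 1 − (1−0.01)·∏(1−qᵢ) over the active causes.
P(high score) = 0.01×0.68×0.67 + 0.703×0.68×0.33 + 0.4654×0.32×0.67 + 0.83962×0.32×0.33 = 0.004556 + 0.157753 + 0.099782 + 0.088664 = 0.350755
Of this, 0.246417 comes from 0.157753 + 0.088664 (the easy paper=true cases).
Hence the posterior is 0.246417/0.350755 ≈ 0.703.

With the extra evidence:
Sum P(high score|·) weighted by the priors over both values of easy paper:
  P(high score | strong preparation) = 0.4654·0.67 + 0.83962·0.33
        = 0.311818 + 0.277075 = 0.588893
Configurations with easy paper contribute 0.277075, so
  P(easy paper | high score, strong preparation) = 0.277075 / 0.588893 ≈ 0.471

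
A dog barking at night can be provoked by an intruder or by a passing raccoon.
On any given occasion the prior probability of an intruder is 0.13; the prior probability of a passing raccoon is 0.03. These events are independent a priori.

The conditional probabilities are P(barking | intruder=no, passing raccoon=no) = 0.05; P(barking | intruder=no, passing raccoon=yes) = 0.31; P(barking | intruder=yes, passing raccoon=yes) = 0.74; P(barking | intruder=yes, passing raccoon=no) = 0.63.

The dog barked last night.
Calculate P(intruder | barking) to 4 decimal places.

P(intruder | barking) ≈ 0.6208

By total probability over the 4 (intruder, passing raccoon) configurations:
  P(barking) = 0.05·0.87·0.97 + 0.31·0.87·0.03 + 0.63·0.13·0.97 + 0.74·0.13·0.03
        = 0.042195 + 0.008091 + 0.079443 + 0.002886 = 0.132615
Keeping only the intruder-present terms gives 0.082329, so
  P(intruder | barking) = 0.082329 / 0.132615 ≈ 0.6208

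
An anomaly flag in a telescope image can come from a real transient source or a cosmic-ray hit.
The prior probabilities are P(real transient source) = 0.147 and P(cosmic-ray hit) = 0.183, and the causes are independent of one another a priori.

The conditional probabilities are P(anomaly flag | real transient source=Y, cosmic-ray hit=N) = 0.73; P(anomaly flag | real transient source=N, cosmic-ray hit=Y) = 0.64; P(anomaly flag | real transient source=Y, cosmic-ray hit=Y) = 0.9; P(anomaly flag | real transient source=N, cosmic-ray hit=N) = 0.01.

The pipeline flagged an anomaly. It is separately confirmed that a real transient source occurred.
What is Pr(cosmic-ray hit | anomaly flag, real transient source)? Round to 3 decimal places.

Pr(cosmic-ray hit | anomaly flag, real transient source) ≈ 0.216

For the numerator, keep only cosmic-ray hit=true terms: 0.9×0.183 = 0.164700
The normalizing constant is 0.73×0.817 + 0.9×0.183 = 0.761110
P(cosmic-ray hit | anomaly flag, real transient source) = 0.164700/0.761110 ≈ 0.216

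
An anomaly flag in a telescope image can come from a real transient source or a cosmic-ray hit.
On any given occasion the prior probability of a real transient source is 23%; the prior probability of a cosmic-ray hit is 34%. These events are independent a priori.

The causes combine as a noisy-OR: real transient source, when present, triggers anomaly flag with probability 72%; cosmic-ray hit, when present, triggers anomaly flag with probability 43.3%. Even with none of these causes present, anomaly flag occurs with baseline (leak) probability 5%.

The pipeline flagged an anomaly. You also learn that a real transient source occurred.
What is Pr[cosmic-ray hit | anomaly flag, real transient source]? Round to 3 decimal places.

Pr[cosmic-ray hit | anomaly flag, real transient source] ≈ 0.373

Under noisy-OR, P(anomaly flag | causes) = 1 − (1−0.05)·∏(1−qᵢ) over the active causes.
P(anomaly flag | real transient source) = 0.734×0.66 + 0.849178×0.34 = 0.484440 + 0.288721 = 0.773161
Restricting to configurations with cosmic-ray hit present: 0.849178×0.34 = 0.288721.
So P(cosmic-ray hit | anomaly flag, real transient source) = 0.288721/0.773161 ≈ 0.373.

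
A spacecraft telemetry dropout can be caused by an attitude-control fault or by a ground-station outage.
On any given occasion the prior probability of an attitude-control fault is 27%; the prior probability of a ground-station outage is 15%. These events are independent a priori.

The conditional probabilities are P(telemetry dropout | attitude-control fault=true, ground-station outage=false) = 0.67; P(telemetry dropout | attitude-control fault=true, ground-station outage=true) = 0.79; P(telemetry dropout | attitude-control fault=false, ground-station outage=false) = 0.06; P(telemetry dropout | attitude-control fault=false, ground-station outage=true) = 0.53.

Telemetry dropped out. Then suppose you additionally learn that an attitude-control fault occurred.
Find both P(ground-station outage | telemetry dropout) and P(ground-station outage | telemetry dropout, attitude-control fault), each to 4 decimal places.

P(ground-station outage | telemetry dropout) ≈ 0.3204; P(ground-station outage | telemetry dropout, attitude-control fault) ≈ 0.1722

P(telemetry dropout) = 0.06·0.73·0.85 + 0.53·0.73·0.15 + 0.67·0.27·0.85 + 0.79·0.27·0.15 = 0.037230 + 0.058035 + 0.153765 + 0.031995 = 0.281025
Of this, 0.090030 comes from 0.058035 + 0.031995 (the ground-station outage=true cases).
P(ground-station outage | telemetry dropout) = 0.090030 / 0.281025 ≈ 0.3204

Now condition on the additional information:
P(telemetry dropout | attitude-control fault) = 0.67×0.85 + 0.79×0.15 = 0.569500 + 0.118500 = 0.688000
Restricting to configurations with ground-station outage present: 0.79×0.15 = 0.118500.
So P(ground-station outage | telemetry dropout, attitude-control fault) = 0.118500/0.688000 ≈ 0.1722.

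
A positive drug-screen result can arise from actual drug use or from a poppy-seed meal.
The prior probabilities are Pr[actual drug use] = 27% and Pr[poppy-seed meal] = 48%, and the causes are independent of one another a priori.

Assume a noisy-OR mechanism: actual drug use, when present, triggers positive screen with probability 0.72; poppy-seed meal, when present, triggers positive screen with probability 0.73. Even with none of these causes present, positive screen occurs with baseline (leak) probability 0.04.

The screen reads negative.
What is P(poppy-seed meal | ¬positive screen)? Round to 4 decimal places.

Under noisy-OR, P(positive screen | causes) = 1 − (1−0.04)·∏(1−qᵢ) over the active causes.
By total probability over the 4 (actual drug use, poppy-seed meal) configurations:
  P(¬positive screen) = 0.96×0.73×0.52 + 0.2592×0.73×0.48 + 0.2688×0.27×0.52 + 0.072576×0.27×0.48
        = 0.364416 + 0.090824 + 0.037740 + 0.009406 = 0.502386
Keeping only the poppy-seed meal-present terms gives 0.100230, so
  P(poppy-seed meal | ¬positive screen) = 0.100230 / 0.502386 ≈ 0.1995

P(poppy-seed meal | ¬positive screen) ≈ 0.1995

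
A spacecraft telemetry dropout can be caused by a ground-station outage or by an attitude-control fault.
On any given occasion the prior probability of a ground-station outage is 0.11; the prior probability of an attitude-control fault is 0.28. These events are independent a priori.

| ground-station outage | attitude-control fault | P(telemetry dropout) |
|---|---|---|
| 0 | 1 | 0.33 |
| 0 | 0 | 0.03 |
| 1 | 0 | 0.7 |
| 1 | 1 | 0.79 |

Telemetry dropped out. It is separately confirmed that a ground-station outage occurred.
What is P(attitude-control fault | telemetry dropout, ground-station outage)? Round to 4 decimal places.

P(attitude-control fault | telemetry dropout, ground-station outage) ≈ 0.3050

For the numerator, keep only attitude-control fault=true terms: 0.79*0.28 = 0.221200
Normalizer over all consistent configurations: 0.7*0.72 + 0.79*0.28 = 0.725200
P(attitude-control fault | telemetry dropout, ground-station outage) = 0.221200/0.725200 ≈ 0.3050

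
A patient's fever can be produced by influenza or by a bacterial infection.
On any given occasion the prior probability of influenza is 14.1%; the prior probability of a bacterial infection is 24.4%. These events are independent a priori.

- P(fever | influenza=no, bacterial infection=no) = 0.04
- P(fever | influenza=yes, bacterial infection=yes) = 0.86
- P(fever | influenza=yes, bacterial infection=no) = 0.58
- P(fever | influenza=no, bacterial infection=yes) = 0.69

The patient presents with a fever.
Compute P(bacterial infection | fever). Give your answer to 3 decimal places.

Sum P(fever|·) weighted by the priors over the 4 (influenza, bacterial infection) configurations:
  P(fever) = 0.04*0.859*0.756 + 0.69*0.859*0.244 + 0.58*0.141*0.756 + 0.86*0.141*0.244
        = 0.025976 + 0.144621 + 0.061826 + 0.029587 = 0.262010
Configurations with bacterial infection contribute 0.174208, so
  P(bacterial infection | fever) = 0.174208 / 0.262010 ≈ 0.665

P(bacterial infection | fever) ≈ 0.665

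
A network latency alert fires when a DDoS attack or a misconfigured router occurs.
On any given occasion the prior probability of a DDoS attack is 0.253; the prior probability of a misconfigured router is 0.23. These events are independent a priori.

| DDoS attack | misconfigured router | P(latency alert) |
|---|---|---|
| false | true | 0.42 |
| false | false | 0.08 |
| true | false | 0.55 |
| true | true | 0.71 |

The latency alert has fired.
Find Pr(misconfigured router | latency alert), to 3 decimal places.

P(latency alert) = 0.08*0.747*0.77 + 0.42*0.747*0.23 + 0.55*0.253*0.77 + 0.71*0.253*0.23 = 0.046015 + 0.072160 + 0.107146 + 0.041315 = 0.266636
Of this, 0.113475 comes from 0.072160 + 0.041315 (the misconfigured router=true cases).
So P(misconfigured router | latency alert) = 0.113475/0.266636 ≈ 0.426.

Pr(misconfigured router | latency alert) ≈ 0.426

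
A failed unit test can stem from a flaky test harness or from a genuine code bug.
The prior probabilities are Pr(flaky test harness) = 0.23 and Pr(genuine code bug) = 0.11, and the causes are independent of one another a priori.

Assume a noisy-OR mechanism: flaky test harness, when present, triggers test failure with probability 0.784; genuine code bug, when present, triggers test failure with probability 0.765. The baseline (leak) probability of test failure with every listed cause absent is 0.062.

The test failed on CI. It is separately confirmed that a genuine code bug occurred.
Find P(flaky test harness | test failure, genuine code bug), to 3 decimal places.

Under noisy-OR, P(test failure | causes) = 1 − (1−0.062)·∏(1−qᵢ) over the active causes.
P(test failure | genuine code bug) = 0.77957·0.77 + 0.952387·0.23 = 0.600269 + 0.219049 = 0.819318
The flaky test harness-present share is 0.952387·0.23 = 0.219049.
P(flaky test harness | test failure, genuine code bug) = 0.219049 / 0.819318 ≈ 0.267

P(flaky test harness | test failure, genuine code bug) ≈ 0.267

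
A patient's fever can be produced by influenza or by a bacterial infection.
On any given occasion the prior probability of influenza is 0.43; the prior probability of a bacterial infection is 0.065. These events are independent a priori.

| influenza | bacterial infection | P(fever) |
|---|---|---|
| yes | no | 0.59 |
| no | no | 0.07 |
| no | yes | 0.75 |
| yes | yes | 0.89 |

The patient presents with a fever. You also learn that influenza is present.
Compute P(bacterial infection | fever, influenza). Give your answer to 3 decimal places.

P(bacterial infection | fever, influenza) ≈ 0.095

Weight on bacterial infection=true, given the evidence: 0.89·0.065 = 0.057850
The normalizing constant is 0.59·0.935 + 0.89·0.065 = 0.609500
Posterior = 0.057850 / 0.609500 ≈ 0.095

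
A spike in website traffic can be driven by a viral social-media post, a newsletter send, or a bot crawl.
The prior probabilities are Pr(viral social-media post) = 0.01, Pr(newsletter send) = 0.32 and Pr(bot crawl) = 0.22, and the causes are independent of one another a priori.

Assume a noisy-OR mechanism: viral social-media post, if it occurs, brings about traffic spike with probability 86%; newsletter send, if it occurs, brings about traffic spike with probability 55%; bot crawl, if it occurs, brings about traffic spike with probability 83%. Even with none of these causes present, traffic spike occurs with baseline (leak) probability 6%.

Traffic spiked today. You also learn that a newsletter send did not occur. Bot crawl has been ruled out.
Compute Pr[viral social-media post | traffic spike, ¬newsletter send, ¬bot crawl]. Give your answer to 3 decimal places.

Under noisy-OR, P(traffic spike | causes) = 1 − (1−0.06)·∏(1−qᵢ) over the active causes.
P(traffic spike | ¬newsletter send, ¬bot crawl) = 0.06·0.99 + 0.8684·0.01 = 0.059400 + 0.008684 = 0.068084
Of this, 0.008684 comes from 0.8684·0.01 (the viral social-media post=true cases).
Hence the posterior is 0.008684/0.068084 ≈ 0.128.

Pr[viral social-media post | traffic spike, ¬newsletter send, ¬bot crawl] ≈ 0.128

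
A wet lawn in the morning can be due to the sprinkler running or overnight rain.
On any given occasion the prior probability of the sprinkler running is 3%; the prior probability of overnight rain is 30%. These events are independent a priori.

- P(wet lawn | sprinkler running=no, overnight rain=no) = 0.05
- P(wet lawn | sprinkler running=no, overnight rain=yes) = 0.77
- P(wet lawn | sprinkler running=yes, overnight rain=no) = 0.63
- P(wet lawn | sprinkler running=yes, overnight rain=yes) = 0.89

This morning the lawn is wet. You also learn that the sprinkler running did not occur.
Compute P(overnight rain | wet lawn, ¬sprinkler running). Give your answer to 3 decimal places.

P(overnight rain | wet lawn, ¬sprinkler running) ≈ 0.868

Numerator (weight on configurations with overnight rain): 0.77·0.3 = 0.231000
Normalizer over all consistent configurations: 0.05·0.7 + 0.77·0.3 = 0.266000
Posterior = 0.231000 / 0.266000 ≈ 0.868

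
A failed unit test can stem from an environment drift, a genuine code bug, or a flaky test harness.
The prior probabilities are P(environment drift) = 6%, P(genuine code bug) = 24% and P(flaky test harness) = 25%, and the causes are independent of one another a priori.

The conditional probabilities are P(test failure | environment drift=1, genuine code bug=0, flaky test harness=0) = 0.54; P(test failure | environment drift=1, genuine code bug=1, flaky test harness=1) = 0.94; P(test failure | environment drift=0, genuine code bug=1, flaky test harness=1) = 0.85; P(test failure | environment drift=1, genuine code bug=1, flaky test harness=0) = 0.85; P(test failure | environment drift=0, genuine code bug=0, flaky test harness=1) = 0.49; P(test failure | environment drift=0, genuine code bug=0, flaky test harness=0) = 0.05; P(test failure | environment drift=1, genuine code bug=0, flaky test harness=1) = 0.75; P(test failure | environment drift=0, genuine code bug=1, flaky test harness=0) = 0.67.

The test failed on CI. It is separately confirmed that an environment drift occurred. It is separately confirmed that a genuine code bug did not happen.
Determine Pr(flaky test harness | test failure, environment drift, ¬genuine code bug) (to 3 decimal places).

Pr(flaky test harness | test failure, environment drift, ¬genuine code bug) ≈ 0.316

Enumerate both values of flaky test harness and weight by the priors:
  P(test failure | environment drift, ¬genuine code bug) = 0.54·0.75 + 0.75·0.25
        = 0.405000 + 0.187500 = 0.592500
Keeping only the flaky test harness-present terms gives 0.187500, so
  P(flaky test harness | test failure, environment drift, ¬genuine code bug) = 0.187500 / 0.592500 ≈ 0.316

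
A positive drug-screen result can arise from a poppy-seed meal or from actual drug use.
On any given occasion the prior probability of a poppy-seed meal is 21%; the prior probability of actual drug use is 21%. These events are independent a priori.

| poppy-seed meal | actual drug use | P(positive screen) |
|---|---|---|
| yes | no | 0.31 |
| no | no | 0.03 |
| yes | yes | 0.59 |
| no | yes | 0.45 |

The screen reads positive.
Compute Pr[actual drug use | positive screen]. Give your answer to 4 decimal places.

Pr[actual drug use | positive screen] ≈ 0.5893

P(positive screen) = 0.03·0.79·0.79 + 0.45·0.79·0.21 + 0.31·0.21·0.79 + 0.59·0.21·0.21 = 0.018723 + 0.074655 + 0.051429 + 0.026019 = 0.170826
The actual drug use-present share is 0.074655 + 0.026019 = 0.100674.
So P(actual drug use | positive screen) = 0.100674/0.170826 ≈ 0.5893.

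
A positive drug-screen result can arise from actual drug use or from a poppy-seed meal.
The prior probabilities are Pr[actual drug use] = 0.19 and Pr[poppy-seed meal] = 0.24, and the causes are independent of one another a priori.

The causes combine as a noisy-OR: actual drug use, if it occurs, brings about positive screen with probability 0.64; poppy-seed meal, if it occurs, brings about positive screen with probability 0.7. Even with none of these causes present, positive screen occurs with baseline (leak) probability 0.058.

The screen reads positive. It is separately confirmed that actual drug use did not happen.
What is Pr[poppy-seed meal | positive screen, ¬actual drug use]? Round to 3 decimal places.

Pr[poppy-seed meal | positive screen, ¬actual drug use] ≈ 0.796

Under noisy-OR, P(positive screen | causes) = 1 − (1−0.058)·∏(1−qᵢ) over the active causes.
For the numerator, keep only poppy-seed meal=true terms: 0.7174*0.24 = 0.172176
The normalizing constant is 0.058*0.76 + 0.7174*0.24 = 0.216256
Posterior = 0.172176 / 0.216256 ≈ 0.796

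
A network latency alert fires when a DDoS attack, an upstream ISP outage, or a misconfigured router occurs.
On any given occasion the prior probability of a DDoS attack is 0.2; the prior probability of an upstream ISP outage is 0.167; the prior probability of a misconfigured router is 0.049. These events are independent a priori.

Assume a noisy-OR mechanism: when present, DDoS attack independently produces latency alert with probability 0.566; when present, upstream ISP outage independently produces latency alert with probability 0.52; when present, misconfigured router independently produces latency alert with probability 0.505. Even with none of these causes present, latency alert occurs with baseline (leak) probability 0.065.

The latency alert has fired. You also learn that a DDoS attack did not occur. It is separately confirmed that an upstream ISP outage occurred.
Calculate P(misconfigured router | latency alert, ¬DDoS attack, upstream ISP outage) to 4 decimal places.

P(misconfigured router | latency alert, ¬DDoS attack, upstream ISP outage) ≈ 0.0678

Under noisy-OR, P(latency alert | causes) = 1 − (1−0.065)·∏(1−qᵢ) over the active causes.
Enumerate both values of misconfigured router and weight by the priors:
  P(latency alert | ¬DDoS attack, upstream ISP outage) = 0.5512·0.951 + 0.777844·0.049
        = 0.524191 + 0.038114 = 0.562305
Configurations with misconfigured router contribute 0.038114, so
  P(misconfigured router | latency alert, ¬DDoS attack, upstream ISP outage) = 0.038114 / 0.562305 ≈ 0.0678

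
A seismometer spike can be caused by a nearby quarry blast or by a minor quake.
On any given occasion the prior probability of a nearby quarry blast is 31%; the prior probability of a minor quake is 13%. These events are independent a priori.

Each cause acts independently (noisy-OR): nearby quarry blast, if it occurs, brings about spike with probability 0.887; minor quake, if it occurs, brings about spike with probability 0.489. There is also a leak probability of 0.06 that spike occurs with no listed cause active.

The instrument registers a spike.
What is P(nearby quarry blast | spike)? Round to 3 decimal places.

Under noisy-OR, P(spike | causes) = 1 − (1−0.06)·∏(1−qᵢ) over the active causes.
P(spike) = 0.06*0.69*0.87 + 0.51966*0.69*0.13 + 0.89378*0.31*0.87 + 0.945722*0.31*0.13 = 0.036018 + 0.046614 + 0.241052 + 0.038113 = 0.361797
The nearby quarry blast-present share is 0.241052 + 0.038113 = 0.279165.
P(nearby quarry blast | spike) = 0.279165 / 0.361797 ≈ 0.772

P(nearby quarry blast | spike) ≈ 0.772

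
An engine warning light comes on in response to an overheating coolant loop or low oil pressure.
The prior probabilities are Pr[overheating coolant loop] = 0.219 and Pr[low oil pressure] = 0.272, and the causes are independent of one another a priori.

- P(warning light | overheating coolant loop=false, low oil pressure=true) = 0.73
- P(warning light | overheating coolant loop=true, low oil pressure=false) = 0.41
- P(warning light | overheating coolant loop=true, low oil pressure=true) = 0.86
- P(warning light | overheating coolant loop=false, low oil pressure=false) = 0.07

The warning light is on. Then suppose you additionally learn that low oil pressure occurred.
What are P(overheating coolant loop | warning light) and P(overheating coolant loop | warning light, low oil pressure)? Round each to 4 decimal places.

For the numerator, keep only overheating coolant loop=true terms: 0.065367 + 0.051228 = 0.116595
Normalizer over all consistent configurations: 0.07×0.781×0.728 + 0.73×0.781×0.272 + 0.41×0.219×0.728 + 0.86×0.219×0.272 = 0.311470
P(overheating coolant loop | warning light) = 0.116595/0.311470 ≈ 0.3743

Now condition on the additional information:
Weight on overheating coolant loop=true, given the evidence: 0.86×0.219 = 0.188340
Denominator P(warning light | low oil pressure): 0.73×0.781 + 0.86×0.219 = 0.758470
P(overheating coolant loop | warning light, low oil pressure) = 0.188340/0.758470 ≈ 0.2483
This is intercausal reasoning (explaining away): once low oil pressure accounts for the warning light, overheating coolant loop becomes less likely.

P(overheating coolant loop | warning light) ≈ 0.3743; P(overheating coolant loop | warning light, low oil pressure) ≈ 0.2483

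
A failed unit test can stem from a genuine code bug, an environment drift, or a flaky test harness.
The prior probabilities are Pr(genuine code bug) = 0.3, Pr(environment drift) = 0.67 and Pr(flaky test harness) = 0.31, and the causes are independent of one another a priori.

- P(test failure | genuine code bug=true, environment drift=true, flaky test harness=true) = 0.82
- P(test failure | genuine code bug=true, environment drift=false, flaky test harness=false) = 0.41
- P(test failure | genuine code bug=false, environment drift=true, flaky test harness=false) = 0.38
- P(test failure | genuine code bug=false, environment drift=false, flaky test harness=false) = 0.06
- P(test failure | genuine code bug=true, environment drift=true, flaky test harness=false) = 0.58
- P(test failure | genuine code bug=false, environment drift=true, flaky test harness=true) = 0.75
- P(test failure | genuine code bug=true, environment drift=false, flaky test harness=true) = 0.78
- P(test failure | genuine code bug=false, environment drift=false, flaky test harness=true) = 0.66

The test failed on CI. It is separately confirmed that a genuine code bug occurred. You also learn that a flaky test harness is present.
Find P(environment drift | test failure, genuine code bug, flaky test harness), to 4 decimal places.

P(environment drift | test failure, genuine code bug, flaky test harness) ≈ 0.6810

Numerator (weight on configurations with environment drift): 0.82×0.67 = 0.549400
Normalizer over all consistent configurations: 0.78×0.33 + 0.82×0.67 = 0.806800
P(environment drift | test failure, genuine code bug, flaky test harness) = 0.549400/0.806800 ≈ 0.6810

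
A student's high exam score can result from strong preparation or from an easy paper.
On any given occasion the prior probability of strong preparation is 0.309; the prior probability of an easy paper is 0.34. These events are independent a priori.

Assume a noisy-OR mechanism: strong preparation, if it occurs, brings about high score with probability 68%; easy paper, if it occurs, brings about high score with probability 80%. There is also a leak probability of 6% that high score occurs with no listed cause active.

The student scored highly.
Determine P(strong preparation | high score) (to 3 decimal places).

Under noisy-OR, P(high score | causes) = 1 − (1−0.06)·∏(1−qᵢ) over the active causes.
By total probability over the 4 (strong preparation, easy paper) configurations:
  P(high score) = 0.06*0.691*0.66 + 0.812*0.691*0.34 + 0.6992*0.309*0.66 + 0.93984*0.309*0.34
        = 0.027364 + 0.190771 + 0.142595 + 0.098740 = 0.459470
Keeping only the strong preparation-present terms gives 0.241335, so
  P(strong preparation | high score) = 0.241335 / 0.459470 ≈ 0.525

P(strong preparation | high score) ≈ 0.525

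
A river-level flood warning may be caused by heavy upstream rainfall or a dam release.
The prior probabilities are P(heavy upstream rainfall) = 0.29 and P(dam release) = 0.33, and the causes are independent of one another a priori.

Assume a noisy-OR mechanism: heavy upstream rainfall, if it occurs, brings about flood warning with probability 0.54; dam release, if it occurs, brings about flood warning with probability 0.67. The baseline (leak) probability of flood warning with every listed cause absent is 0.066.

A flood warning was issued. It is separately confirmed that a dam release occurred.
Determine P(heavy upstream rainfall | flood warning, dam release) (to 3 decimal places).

P(heavy upstream rainfall | flood warning, dam release) ≈ 0.336

Under noisy-OR, P(flood warning | causes) = 1 − (1−0.066)·∏(1−qᵢ) over the active causes.
Weight on heavy upstream rainfall=true, given the evidence: 0.858219*0.29 = 0.248884
Denominator P(flood warning | dam release): 0.69178*0.71 + 0.858219*0.29 = 0.740048
Posterior = 0.248884 / 0.740048 ≈ 0.336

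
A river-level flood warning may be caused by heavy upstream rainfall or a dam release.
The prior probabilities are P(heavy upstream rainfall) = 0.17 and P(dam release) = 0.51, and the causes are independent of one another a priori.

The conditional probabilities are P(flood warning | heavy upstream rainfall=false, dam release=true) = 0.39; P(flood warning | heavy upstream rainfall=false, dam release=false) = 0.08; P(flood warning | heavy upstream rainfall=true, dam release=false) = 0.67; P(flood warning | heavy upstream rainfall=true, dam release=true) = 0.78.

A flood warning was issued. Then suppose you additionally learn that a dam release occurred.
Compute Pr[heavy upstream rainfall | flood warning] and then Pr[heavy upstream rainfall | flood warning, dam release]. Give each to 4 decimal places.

Pr[heavy upstream rainfall | flood warning] ≈ 0.3845; Pr[heavy upstream rainfall | flood warning, dam release] ≈ 0.2906

For the numerator, keep only heavy upstream rainfall=true terms: 0.055811 + 0.067626 = 0.123437
Normalizer over all consistent configurations: 0.08*0.83*0.49 + 0.39*0.83*0.51 + 0.67*0.17*0.49 + 0.78*0.17*0.51 = 0.321060
Posterior = 0.123437 / 0.321060 ≈ 0.3845

Now condition on the additional information:
Enumerate both values of heavy upstream rainfall and weight by the priors:
  P(flood warning | dam release) = 0.39×0.83 + 0.78×0.17
        = 0.323700 + 0.132600 = 0.456300
Configurations with heavy upstream rainfall contribute 0.132600, so
  P(heavy upstream rainfall | flood warning, dam release) = 0.132600 / 0.456300 ≈ 0.2906
Conditioning on dam release lowers the posterior on heavy upstream rainfall: the classic explaining-away effect in a common-effect structure.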